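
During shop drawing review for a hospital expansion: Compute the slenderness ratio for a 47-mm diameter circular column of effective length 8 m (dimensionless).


Radius of gyration r = d / 4 = 47 / 4 = 11.75 mm
L_eff = 8000.0 mm
Slenderness ratio = L / r = 8000.0 / 11.75 = 680.85 (dimensionless)

680.85 (dimensionless)


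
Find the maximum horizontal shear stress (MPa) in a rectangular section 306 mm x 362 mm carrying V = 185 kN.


A = b * h = 306 * 362 = 110772 mm^2
V = 185 kN = 185000.0 N
tau_max = 1.5 * V / A = 1.5 * 185000.0 / 110772
= 2.5051 MPa

2.5051 MPa


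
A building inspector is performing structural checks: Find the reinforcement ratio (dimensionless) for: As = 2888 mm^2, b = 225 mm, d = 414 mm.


rho = As / (b * d)
= 2888 / (225 * 414)
= 2888 / 93150
= 0.031004 (dimensionless)

0.031004 (dimensionless)


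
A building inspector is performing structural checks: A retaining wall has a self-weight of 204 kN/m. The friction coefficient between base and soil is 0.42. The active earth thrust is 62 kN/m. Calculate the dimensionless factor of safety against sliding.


Resisting force = mu * W = 0.42 * 204 = 85.68 kN/m
FOS = Resisting / Driving = 85.68 / 62
= 1.3819 (dimensionless)

1.3819 (dimensionless)


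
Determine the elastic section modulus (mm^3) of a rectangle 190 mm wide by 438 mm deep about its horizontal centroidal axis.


S = b * h^2 / 6
= 190 * 438^2 / 6
= 190 * 191844 / 6
= 6075060.0 mm^3

6075060.0 mm^3


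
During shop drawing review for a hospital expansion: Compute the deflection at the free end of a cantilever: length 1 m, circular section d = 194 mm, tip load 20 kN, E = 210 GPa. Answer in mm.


I = pi * d^4 / 64 = pi * 194^4 / 64 = 69530734.7 mm^4
L = 1000.0 mm, P = 20000.0 N, E = 210000.0 MPa
delta = P * L^3 / (3 * E * I)
= 20000.0 * 1000.0^3 / (3 * 210000.0 * 69530734.7)
= 0.4566 mm

0.4566 mm


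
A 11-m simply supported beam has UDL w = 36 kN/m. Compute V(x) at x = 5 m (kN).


R_A = w * L / 2 = 36 * 11 / 2 = 198.0 kN
V(x) = R_A - w * x = 198.0 - 36 * 5
= 18.0 kN

18.0 kN


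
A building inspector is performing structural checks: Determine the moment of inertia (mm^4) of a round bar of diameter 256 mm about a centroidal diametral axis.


r = d / 2 = 256 / 2 = 128.0 mm
I = pi * r^4 / 4 = pi * 128.0^4 / 4
= 210828714.13 mm^4

210828714.13 mm^4


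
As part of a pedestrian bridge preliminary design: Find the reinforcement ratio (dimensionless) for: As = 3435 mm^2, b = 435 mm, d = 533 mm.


rho = As / (b * d)
= 3435 / (435 * 533)
= 3435 / 231855
= 0.014815 (dimensionless)

0.014815 (dimensionless)


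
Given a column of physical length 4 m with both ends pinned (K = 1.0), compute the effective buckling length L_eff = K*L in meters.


L_eff = K * L
= 1.0 * 4
= 4.0 m

4.0 m


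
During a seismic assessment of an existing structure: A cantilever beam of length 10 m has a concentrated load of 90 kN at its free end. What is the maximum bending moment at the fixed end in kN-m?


For a cantilever with a point load at the free end:
M_max = P * L = 90 * 10 = 900 kN-m

900 kN-m


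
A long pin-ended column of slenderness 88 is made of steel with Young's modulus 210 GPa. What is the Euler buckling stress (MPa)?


sigma_cr = pi^2 * E / lambda^2
= 9.8696 * 210000.0 / 88^2
= 9.8696 * 210000.0 / 7744
= 267.6416 MPa

267.6416 MPa


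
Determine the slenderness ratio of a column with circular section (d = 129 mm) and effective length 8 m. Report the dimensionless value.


Radius of gyration r = d / 4 = 129 / 4 = 32.25 mm
L_eff = 8000.0 mm
Slenderness ratio = L / r = 8000.0 / 32.25 = 248.06 (dimensionless)

248.06 (dimensionless)


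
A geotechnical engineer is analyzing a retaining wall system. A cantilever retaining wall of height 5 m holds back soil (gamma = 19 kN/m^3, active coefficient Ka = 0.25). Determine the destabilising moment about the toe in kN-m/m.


Pa = 0.5 * Ka * gamma * H^2
= 0.5 * 0.25 * 19 * 5^2
= 59.375 kN/m
Arm = H / 3 = 5 / 3 = 1.6667 m
Mo = Pa * arm = Pa * H / 3 = 59.375 * 5 / 3 = 98.9583 kN-m/m

98.9583 kN-m/m


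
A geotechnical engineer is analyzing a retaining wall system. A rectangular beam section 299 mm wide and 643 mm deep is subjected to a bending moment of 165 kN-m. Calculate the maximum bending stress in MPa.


I = b * h^3 / 12 = 299 * 643^3 / 12 = 6624038699.42 mm^4
y = h / 2 = 643 / 2 = 321.5 mm
M = 165 kN-m = 165000000.0 N-mm
sigma = M * y / I = 165000000.0 * 321.5 / 6624038699.42
= 8.01 MPa

8.01 MPa


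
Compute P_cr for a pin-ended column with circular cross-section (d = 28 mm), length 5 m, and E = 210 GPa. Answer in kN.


I = pi * d^4 / 64 = 30171.86 mm^4
L = 5000.0 mm
P_cr = pi^2 * E * I / L^2
= 9.8696 * 210000.0 * 30171.86 / 5000.0^2
= 2501.39 N = 2.5014 kN

2.5014 kN


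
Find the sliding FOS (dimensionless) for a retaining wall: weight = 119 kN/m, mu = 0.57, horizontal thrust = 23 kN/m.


Resisting force = mu * W = 0.57 * 119 = 67.83 kN/m
FOS = Resisting / Driving = 67.83 / 23
= 2.9491 (dimensionless)

2.9491 (dimensionless)


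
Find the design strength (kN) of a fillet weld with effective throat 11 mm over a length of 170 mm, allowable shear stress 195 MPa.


Strength = throat * length * allowable stress
= 11 * 170 * 195 N
= 364650 N
= 364.65 kN

364.65 kN


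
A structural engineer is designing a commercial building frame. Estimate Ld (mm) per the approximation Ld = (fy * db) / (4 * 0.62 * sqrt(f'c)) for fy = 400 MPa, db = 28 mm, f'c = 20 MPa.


Ld = (fy * db) / (4 * 0.62 * sqrt(f'c))
= (400 * 28) / (4 * 0.62 * sqrt(20))
= 11200 / 11.0909
= 1009.84 mm

1009.84 mm


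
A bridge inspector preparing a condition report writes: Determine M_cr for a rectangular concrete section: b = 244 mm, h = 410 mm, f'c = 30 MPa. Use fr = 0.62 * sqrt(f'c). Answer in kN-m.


fr = 0.62 * sqrt(30) = 0.62 * 5.4772 = 3.3959 MPa
I = 244 * 410^3 / 12 = 1401393666.67 mm^4
y_t = 205.0 mm
M_cr = fr * I / y_t = 3.3959 * 1401393666.67 / 205.0 N-mm
= 23.2145 kN-m

23.2145 kN-m


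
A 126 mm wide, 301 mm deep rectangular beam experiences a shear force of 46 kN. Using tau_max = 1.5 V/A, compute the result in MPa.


A = b * h = 126 * 301 = 37926 mm^2
V = 46 kN = 46000.0 N
tau_max = 1.5 * V / A = 1.5 * 46000.0 / 37926
= 1.8193 MPa

1.8193 MPa


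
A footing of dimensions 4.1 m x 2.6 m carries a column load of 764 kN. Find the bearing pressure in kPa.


A = 4.1 * 2.6 = 10.66 m^2
q = P / A = 764 / 10.66
= 71.6698 kPa

71.6698 kPa


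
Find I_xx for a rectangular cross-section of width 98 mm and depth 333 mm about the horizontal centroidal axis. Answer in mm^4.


I = b * h^3 / 12
= 98 * 333^3 / 12
= 98 * 36926037 / 12
= 301562635.5 mm^4

301562635.5 mm^4


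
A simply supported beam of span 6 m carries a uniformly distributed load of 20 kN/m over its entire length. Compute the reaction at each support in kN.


Total load = w * L = 20 * 6 = 120 kN
By symmetry, each reaction R = total / 2 = 120 / 2 = 60.0 kN

60.0 kN


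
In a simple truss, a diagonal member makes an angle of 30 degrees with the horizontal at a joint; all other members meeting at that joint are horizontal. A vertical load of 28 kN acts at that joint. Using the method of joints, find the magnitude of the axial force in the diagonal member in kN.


At the joint, only the diagonal has a vertical component, so vertical equilibrium gives:
F * sin(30) = 28
F = 28 / sin(30)
= 28 / 0.5
= 56.0 kN

56.0 kN


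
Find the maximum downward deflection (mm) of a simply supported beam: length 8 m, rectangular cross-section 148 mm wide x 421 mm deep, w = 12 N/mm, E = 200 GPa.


I = 148 * 421^3 / 12 = 920294352.33 mm^4
L = 8000.0 mm, w = 12 N/mm, E = 200000.0 MPa
delta = 5 * w * L^4 / (384 * E * I)
= 5 * 12 * 8000.0^4 / (384 * 200000.0 * 920294352.33)
= 3.4771 mm

3.4771 mm


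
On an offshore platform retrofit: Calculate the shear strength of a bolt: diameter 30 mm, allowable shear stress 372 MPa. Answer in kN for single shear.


A = pi * d^2 / 4 = pi * 30^2 / 4 = 706.8583 mm^2
V = f_v * A / 1000 = 372 * 706.8583 / 1000
= 262.9513 kN

262.9513 kN


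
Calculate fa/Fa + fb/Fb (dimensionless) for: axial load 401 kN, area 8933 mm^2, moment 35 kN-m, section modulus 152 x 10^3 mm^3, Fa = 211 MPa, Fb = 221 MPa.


f_a = P / A = 401000.0 / 8933 = 44.8897 MPa
f_b = M / S = 35000000.0 / 152000.0 = 230.2632 MPa
Ratio = f_a / Fa + f_b / Fb
= 44.8897 / 211 + 230.2632 / 221
= 1.2547 (dimensionless)

1.2547 (dimensionless)


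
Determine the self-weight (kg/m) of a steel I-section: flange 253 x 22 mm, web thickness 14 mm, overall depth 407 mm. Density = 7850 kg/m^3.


A_flanges = 2 * 253 * 22 = 11132 mm^2
A_web = (407 - 2 * 22) * 14 = 5082 mm^2
A_total = 11132 + 5082 = 16214 mm^2 = 0.016214 m^2
Weight = rho * A = 7850 * 0.016214 = 127.2799 kg/m

127.2799 kg/m


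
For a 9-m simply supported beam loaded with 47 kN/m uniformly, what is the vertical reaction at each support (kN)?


Total load = w * L = 47 * 9 = 423 kN
By symmetry, each reaction R = total / 2 = 423 / 2 = 211.5 kN

211.5 kN


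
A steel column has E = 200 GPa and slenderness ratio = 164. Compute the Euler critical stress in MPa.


sigma_cr = pi^2 * E / lambda^2
= 9.8696 * 200000.0 / 164^2
= 9.8696 * 200000.0 / 26896
= 73.3909 MPa

73.3909 MPa


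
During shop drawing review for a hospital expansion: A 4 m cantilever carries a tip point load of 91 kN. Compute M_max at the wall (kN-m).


For a cantilever with a point load at the free end:
M_max = P * L = 91 * 4 = 364 kN-m

364 kN-m


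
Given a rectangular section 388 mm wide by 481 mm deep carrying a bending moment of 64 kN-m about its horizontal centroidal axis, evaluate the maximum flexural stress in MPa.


I = b * h^3 / 12 = 388 * 481^3 / 12 = 3598203392.33 mm^4
y = h / 2 = 481 / 2 = 240.5 mm
M = 64 kN-m = 64000000.0 N-mm
sigma = M * y / I = 64000000.0 * 240.5 / 3598203392.33
= 4.28 MPa

4.28 MPa


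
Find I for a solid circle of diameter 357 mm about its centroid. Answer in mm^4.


r = d / 2 = 357 / 2 = 178.5 mm
I = pi * r^4 / 4 = pi * 178.5^4 / 4
= 797338552.09 mm^4

797338552.09 mm^4


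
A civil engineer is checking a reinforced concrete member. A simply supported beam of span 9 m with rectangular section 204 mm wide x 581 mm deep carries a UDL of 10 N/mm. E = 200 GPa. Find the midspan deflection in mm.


I = 204 * 581^3 / 12 = 3334089997.0 mm^4
L = 9000.0 mm, w = 10 N/mm, E = 200000.0 MPa
delta = 5 * w * L^4 / (384 * E * I)
= 5 * 10 * 9000.0^4 / (384 * 200000.0 * 3334089997.0)
= 1.2812 mm

1.2812 mm


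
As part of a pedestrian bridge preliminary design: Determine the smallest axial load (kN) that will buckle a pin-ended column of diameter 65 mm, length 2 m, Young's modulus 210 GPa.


I = pi * d^4 / 64 = 876240.51 mm^4
L = 2000.0 mm
P_cr = pi^2 * E * I / L^2
= 9.8696 * 210000.0 * 876240.51 / 2000.0^2
= 454027.73 N = 454.0277 kN

454.0277 kN


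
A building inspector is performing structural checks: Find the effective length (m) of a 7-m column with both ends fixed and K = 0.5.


L_eff = K * L
= 0.5 * 7
= 3.5 m

3.5 m


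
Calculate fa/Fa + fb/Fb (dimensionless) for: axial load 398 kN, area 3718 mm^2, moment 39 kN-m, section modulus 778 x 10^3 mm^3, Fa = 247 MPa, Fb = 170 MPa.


f_a = P / A = 398000.0 / 3718 = 107.0468 MPa
f_b = M / S = 39000000.0 / 778000.0 = 50.1285 MPa
Ratio = f_a / Fa + f_b / Fb
= 107.0468 / 247 + 50.1285 / 170
= 0.7283 (dimensionless)

0.7283 (dimensionless)


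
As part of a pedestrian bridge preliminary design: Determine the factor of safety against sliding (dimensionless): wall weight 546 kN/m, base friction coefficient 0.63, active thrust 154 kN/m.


Resisting force = mu * W = 0.63 * 546 = 343.98 kN/m
FOS = Resisting / Driving = 343.98 / 154
= 2.2336 (dimensionless)

2.2336 (dimensionless)


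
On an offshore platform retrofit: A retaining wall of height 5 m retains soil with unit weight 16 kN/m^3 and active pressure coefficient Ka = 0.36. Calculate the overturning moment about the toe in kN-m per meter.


Pa = 0.5 * Ka * gamma * H^2
= 0.5 * 0.36 * 16 * 5^2
= 72.0 kN/m
Arm = H / 3 = 5 / 3 = 1.6667 m
Mo = Pa * arm = Pa * H / 3 = 72.0 * 5 / 3 = 120.0 kN-m/m

120.0 kN-m/m


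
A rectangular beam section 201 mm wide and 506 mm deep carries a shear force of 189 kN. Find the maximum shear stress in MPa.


A = b * h = 201 * 506 = 101706 mm^2
V = 189 kN = 189000.0 N
tau_max = 1.5 * V / A = 1.5 * 189000.0 / 101706
= 2.7874 MPa

2.7874 MPa


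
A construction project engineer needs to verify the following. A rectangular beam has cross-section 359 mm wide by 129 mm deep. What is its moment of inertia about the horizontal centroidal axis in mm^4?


I = b * h^3 / 12
= 359 * 129^3 / 12
= 359 * 2146689 / 12
= 64221779.25 mm^4

64221779.25 mm^4


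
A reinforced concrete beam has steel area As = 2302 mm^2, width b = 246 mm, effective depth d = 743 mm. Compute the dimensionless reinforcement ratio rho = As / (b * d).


rho = As / (b * d)
= 2302 / (246 * 743)
= 2302 / 182778
= 0.012595 (dimensionless)

0.012595 (dimensionless)


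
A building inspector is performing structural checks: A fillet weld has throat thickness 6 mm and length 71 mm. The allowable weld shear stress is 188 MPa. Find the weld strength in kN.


Strength = throat * length * allowable stress
= 6 * 71 * 188 N
= 80088 N
= 80.09 kN

80.09 kN


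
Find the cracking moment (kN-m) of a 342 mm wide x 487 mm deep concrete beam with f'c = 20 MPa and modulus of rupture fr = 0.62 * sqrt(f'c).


fr = 0.62 * sqrt(20) = 0.62 * 4.4721 = 2.7727 MPa
I = 342 * 487^3 / 12 = 3291787135.5 mm^4
y_t = 243.5 mm
M_cr = fr * I / y_t = 2.7727 * 3291787135.5 / 243.5 N-mm
= 37.4834 kN-m

37.4834 kN-m


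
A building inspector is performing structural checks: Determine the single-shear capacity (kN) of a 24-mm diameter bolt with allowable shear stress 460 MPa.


A = pi * d^2 / 4 = pi * 24^2 / 4 = 452.3893 mm^2
V = f_v * A / 1000 = 460 * 452.3893 / 1000
= 208.0991 kN

208.0991 kN


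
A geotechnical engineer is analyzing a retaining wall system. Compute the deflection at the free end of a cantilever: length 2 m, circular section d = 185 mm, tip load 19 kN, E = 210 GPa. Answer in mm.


I = pi * d^4 / 64 = pi * 185^4 / 64 = 57498539.35 mm^4
L = 2000.0 mm, P = 19000.0 N, E = 210000.0 MPa
delta = P * L^3 / (3 * E * I)
= 19000.0 * 2000.0^3 / (3 * 210000.0 * 57498539.35)
= 4.1961 mm

4.1961 mm


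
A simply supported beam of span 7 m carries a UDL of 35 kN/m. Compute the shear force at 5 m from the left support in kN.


R_A = w * L / 2 = 35 * 7 / 2 = 122.5 kN
V(x) = R_A - w * x = 122.5 - 35 * 5
= -52.5 kN

-52.5 kN


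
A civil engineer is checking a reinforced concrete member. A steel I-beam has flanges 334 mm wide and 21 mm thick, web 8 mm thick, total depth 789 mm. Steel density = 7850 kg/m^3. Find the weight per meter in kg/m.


A_flanges = 2 * 334 * 21 = 14028 mm^2
A_web = (789 - 2 * 21) * 8 = 5976 mm^2
A_total = 14028 + 5976 = 20004 mm^2 = 0.020004 m^2
Weight = rho * A = 7850 * 0.020004 = 157.0314 kg/m

157.0314 kg/m


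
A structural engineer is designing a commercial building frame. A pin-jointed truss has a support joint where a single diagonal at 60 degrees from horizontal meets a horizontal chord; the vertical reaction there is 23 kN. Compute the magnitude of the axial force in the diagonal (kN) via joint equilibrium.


At the joint, only the diagonal has a vertical component, so vertical equilibrium gives:
F * sin(60) = 23
F = 23 / sin(60)
= 23 / 0.866025
= 26.56 kN

26.56 kN


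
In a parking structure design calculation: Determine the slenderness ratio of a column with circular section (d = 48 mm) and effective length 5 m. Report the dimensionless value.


Radius of gyration r = d / 4 = 48 / 4 = 12.0 mm
L_eff = 5000.0 mm
Slenderness ratio = L / r = 5000.0 / 12.0 = 416.67 (dimensionless)

416.67 (dimensionless)


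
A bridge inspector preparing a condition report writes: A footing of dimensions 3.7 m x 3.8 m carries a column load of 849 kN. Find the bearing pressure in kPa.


A = 3.7 * 3.8 = 14.06 m^2
q = P / A = 849 / 14.06
= 60.3841 kPa

60.3841 kPa


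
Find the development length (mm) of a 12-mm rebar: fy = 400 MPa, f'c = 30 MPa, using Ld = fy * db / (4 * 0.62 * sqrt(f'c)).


Ld = (fy * db) / (4 * 0.62 * sqrt(f'c))
= (400 * 12) / (4 * 0.62 * sqrt(30))
= 4800 / 13.5835
= 353.37 mm

353.37 mm


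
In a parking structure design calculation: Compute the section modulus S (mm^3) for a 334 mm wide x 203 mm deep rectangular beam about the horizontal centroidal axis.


S = b * h^2 / 6
= 334 * 203^2 / 6
= 334 * 41209 / 6
= 2293967.67 mm^3

2293967.67 mm^3


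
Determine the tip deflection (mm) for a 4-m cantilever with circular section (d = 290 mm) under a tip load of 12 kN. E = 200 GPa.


I = pi * d^4 / 64 = pi * 290^4 / 64 = 347185749.0 mm^4
L = 4000.0 mm, P = 12000.0 N, E = 200000.0 MPa
delta = P * L^3 / (3 * E * I)
= 12000.0 * 4000.0^3 / (3 * 200000.0 * 347185749.0)
= 3.6868 mm

3.6868 mm


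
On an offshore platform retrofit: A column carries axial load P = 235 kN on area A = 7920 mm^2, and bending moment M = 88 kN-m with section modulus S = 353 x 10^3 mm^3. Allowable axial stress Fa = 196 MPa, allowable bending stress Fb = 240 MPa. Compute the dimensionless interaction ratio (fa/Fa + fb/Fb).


f_a = P / A = 235000.0 / 7920 = 29.6717 MPa
f_b = M / S = 88000000.0 / 353000.0 = 249.2918 MPa
Ratio = f_a / Fa + f_b / Fb
= 29.6717 / 196 + 249.2918 / 240
= 1.1901 (dimensionless)

1.1901 (dimensionless)


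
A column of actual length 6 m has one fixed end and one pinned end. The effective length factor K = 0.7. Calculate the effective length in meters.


L_eff = K * L
= 0.7 * 6
= 4.2 m

4.2 m


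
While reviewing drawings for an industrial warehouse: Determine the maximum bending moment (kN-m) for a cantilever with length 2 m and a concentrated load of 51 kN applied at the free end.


For a cantilever with a point load at the free end:
M_max = P * L = 51 * 2 = 102 kN-m

102 kN-m


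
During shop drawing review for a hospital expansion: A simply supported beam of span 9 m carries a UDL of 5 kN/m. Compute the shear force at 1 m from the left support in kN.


R_A = w * L / 2 = 5 * 9 / 2 = 22.5 kN
V(x) = R_A - w * x = 22.5 - 5 * 1
= 17.5 kN

17.5 kN


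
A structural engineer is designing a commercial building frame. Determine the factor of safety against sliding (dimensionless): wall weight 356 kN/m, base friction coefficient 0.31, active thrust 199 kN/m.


Resisting force = mu * W = 0.31 * 356 = 110.36 kN/m
FOS = Resisting / Driving = 110.36 / 199
= 0.5546 (dimensionless)

0.5546 (dimensionless)


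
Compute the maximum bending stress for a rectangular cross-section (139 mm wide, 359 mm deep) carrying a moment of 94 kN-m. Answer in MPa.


I = b * h^3 / 12 = 139 * 359^3 / 12 = 535940898.42 mm^4
y = h / 2 = 359 / 2 = 179.5 mm
M = 94 kN-m = 94000000.0 N-mm
sigma = M * y / I = 94000000.0 * 179.5 / 535940898.42
= 31.48 MPa

31.48 MPa


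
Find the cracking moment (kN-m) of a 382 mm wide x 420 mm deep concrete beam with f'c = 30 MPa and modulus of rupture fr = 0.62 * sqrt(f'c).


fr = 0.62 * sqrt(30) = 0.62 * 5.4772 = 3.3959 MPa
I = 382 * 420^3 / 12 = 2358468000.0 mm^4
y_t = 210.0 mm
M_cr = fr * I / y_t = 3.3959 * 2358468000.0 / 210.0 N-mm
= 38.1384 kN-m

38.1384 kN-m


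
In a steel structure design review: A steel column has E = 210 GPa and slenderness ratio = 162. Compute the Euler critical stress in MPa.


sigma_cr = pi^2 * E / lambda^2
= 9.8696 * 210000.0 / 162^2
= 9.8696 * 210000.0 / 26244
= 78.9749 MPa

78.9749 MPa


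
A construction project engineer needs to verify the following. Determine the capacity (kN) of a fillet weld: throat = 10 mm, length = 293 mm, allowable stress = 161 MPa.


Strength = throat * length * allowable stress
= 10 * 293 * 161 N
= 471730 N
= 471.73 kN

471.73 kN


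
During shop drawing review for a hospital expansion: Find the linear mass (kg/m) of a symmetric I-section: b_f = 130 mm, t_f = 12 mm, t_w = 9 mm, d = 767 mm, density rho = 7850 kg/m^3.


A_flanges = 2 * 130 * 12 = 3120 mm^2
A_web = (767 - 2 * 12) * 9 = 6687 mm^2
A_total = 3120 + 6687 = 9807 mm^2 = 0.009807 m^2
Weight = rho * A = 7850 * 0.009807 = 76.9849 kg/m

76.9849 kg/m


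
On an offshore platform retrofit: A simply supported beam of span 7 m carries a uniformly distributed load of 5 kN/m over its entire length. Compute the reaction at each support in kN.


Total load = w * L = 5 * 7 = 35 kN
By symmetry, each reaction R = total / 2 = 35 / 2 = 17.5 kN

17.5 kN


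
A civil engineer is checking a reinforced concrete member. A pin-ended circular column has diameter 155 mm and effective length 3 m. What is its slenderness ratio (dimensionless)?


Radius of gyration r = d / 4 = 155 / 4 = 38.75 mm
L_eff = 3000.0 mm
Slenderness ratio = L / r = 3000.0 / 38.75 = 77.42 (dimensionless)

77.42 (dimensionless)


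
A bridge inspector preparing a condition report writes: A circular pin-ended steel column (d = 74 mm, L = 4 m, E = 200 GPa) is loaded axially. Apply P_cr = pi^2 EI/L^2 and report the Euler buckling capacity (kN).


I = pi * d^4 / 64 = 1471962.61 mm^4
L = 4000.0 mm
P_cr = pi^2 * E * I / L^2
= 9.8696 * 200000.0 * 1471962.61 / 4000.0^2
= 181596.11 N = 181.5961 kN

181.5961 kN


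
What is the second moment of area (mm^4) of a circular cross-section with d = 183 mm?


r = d / 2 = 183 / 2 = 91.5 mm
I = pi * r^4 / 4 = pi * 91.5^4 / 4
= 55052146.59 mm^4

55052146.59 mm^4


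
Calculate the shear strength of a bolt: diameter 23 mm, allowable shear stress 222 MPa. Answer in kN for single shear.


A = pi * d^2 / 4 = pi * 23^2 / 4 = 415.4756 mm^2
V = f_v * A / 1000 = 222 * 415.4756 / 1000
= 92.2356 kN

92.2356 kN


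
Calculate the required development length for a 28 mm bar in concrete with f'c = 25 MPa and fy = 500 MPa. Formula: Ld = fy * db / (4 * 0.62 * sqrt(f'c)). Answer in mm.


Ld = (fy * db) / (4 * 0.62 * sqrt(f'c))
= (500 * 28) / (4 * 0.62 * sqrt(25))
= 14000 / 12.4
= 1129.03 mm

1129.03 mm


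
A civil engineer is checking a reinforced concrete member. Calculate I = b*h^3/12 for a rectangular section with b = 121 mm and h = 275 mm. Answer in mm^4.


I = b * h^3 / 12
= 121 * 275^3 / 12
= 121 * 20796875 / 12
= 209701822.92 mm^4

209701822.92 mm^4


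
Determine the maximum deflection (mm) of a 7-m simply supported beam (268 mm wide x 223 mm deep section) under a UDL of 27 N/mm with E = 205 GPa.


I = 268 * 223^3 / 12 = 247666996.33 mm^4
L = 7000.0 mm, w = 27 N/mm, E = 205000.0 MPa
delta = 5 * w * L^4 / (384 * E * I)
= 5 * 27 * 7000.0^4 / (384 * 205000.0 * 247666996.33)
= 16.6254 mm

16.6254 mm


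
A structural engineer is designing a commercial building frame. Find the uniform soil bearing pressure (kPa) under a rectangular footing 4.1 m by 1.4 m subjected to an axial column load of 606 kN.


A = 4.1 * 1.4 = 5.74 m^2
q = P / A = 606 / 5.74
= 105.5749 kPa

105.5749 kPa


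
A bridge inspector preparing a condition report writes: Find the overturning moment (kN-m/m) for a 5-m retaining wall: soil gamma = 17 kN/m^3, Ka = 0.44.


Pa = 0.5 * Ka * gamma * H^2
= 0.5 * 0.44 * 17 * 5^2
= 93.5 kN/m
Arm = H / 3 = 5 / 3 = 1.6667 m
Mo = Pa * arm = Pa * H / 3 = 93.5 * 5 / 3 = 155.8333 kN-m/m

155.8333 kN-m/m


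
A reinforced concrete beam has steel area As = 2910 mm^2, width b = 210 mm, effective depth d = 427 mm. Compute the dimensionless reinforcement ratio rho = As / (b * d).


rho = As / (b * d)
= 2910 / (210 * 427)
= 2910 / 89670
= 0.032452 (dimensionless)

0.032452 (dimensionless)


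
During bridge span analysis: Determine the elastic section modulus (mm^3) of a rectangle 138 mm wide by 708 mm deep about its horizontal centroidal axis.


S = b * h^2 / 6
= 138 * 708^2 / 6
= 138 * 501264 / 6
= 11529072.0 mm^3

11529072.0 mm^3


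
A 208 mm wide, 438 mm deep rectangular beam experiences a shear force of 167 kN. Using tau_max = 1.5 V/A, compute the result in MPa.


A = b * h = 208 * 438 = 91104 mm^2
V = 167 kN = 167000.0 N
tau_max = 1.5 * V / A = 1.5 * 167000.0 / 91104
= 2.7496 MPa

2.7496 MPa


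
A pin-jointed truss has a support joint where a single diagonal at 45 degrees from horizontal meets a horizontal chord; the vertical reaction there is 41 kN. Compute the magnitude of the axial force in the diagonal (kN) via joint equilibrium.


At the joint, only the diagonal has a vertical component, so vertical equilibrium gives:
F * sin(45) = 41
F = 41 / sin(45)
= 41 / 0.707107
= 57.98 kN

57.98 kN


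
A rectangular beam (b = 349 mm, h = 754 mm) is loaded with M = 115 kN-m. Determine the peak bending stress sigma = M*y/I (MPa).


I = b * h^3 / 12 = 349 * 754^3 / 12 = 12466892611.33 mm^4
y = h / 2 = 754 / 2 = 377.0 mm
M = 115 kN-m = 115000000.0 N-mm
sigma = M * y / I = 115000000.0 * 377.0 / 12466892611.33
= 3.48 MPa

3.48 MPa


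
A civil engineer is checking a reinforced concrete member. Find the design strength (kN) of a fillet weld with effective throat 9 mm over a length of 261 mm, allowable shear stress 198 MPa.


Strength = throat * length * allowable stress
= 9 * 261 * 198 N
= 465102 N
= 465.1 kN

465.1 kN


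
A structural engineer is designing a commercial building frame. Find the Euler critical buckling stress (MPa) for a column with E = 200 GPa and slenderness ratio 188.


sigma_cr = pi^2 * E / lambda^2
= 9.8696 * 200000.0 / 188^2
= 9.8696 * 200000.0 / 35344
= 55.8488 MPa

55.8488 MPa


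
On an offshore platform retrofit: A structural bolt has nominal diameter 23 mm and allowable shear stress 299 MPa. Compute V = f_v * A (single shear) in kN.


A = pi * d^2 / 4 = pi * 23^2 / 4 = 415.4756 mm^2
V = f_v * A / 1000 = 299 * 415.4756 / 1000
= 124.2272 kN

124.2272 kN


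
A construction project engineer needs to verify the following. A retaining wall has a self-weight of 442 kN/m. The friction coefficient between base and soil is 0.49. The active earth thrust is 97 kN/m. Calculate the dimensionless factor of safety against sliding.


Resisting force = mu * W = 0.49 * 442 = 216.58 kN/m
FOS = Resisting / Driving = 216.58 / 97
= 2.2328 (dimensionless)

2.2328 (dimensionless)


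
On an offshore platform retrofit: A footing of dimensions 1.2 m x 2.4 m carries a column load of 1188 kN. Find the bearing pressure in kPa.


A = 1.2 * 2.4 = 2.88 m^2
q = P / A = 1188 / 2.88
= 412.5 kPa

412.5 kPa


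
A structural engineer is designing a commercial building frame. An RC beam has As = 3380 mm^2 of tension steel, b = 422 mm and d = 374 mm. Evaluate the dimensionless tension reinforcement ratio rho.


rho = As / (b * d)
= 3380 / (422 * 374)
= 3380 / 157828
= 0.021416 (dimensionless)

0.021416 (dimensionless)


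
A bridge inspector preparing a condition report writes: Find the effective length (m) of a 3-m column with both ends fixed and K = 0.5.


L_eff = K * L
= 0.5 * 3
= 1.5 m

1.5 m


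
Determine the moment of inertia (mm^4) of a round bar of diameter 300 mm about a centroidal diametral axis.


r = d / 2 = 300 / 2 = 150.0 mm
I = pi * r^4 / 4 = pi * 150.0^4 / 4
= 397607820.22 mm^4

397607820.22 mm^4


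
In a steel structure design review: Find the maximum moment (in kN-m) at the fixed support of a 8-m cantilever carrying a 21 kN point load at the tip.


For a cantilever with a point load at the free end:
M_max = P * L = 21 * 8 = 168 kN-m

168 kN-m


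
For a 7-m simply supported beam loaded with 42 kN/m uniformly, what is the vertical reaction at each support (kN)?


Total load = w * L = 42 * 7 = 294 kN
By symmetry, each reaction R = total / 2 = 294 / 2 = 147.0 kN

147.0 kN


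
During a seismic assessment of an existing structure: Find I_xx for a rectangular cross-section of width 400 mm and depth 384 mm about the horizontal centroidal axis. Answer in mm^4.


I = b * h^3 / 12
= 400 * 384^3 / 12
= 400 * 56623104 / 12
= 1887436800.0 mm^4

1887436800.0 mm^4


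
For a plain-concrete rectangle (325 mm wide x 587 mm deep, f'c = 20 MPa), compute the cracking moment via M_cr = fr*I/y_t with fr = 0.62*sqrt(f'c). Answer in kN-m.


fr = 0.62 * sqrt(20) = 0.62 * 4.4721 = 2.7727 MPa
I = 325 * 587^3 / 12 = 5477929247.92 mm^4
y_t = 293.5 mm
M_cr = fr * I / y_t = 2.7727 * 5477929247.92 / 293.5 N-mm
= 51.7506 kN-m

51.7506 kN-m


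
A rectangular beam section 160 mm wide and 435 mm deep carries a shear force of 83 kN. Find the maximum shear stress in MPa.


A = b * h = 160 * 435 = 69600 mm^2
V = 83 kN = 83000.0 N
tau_max = 1.5 * V / A = 1.5 * 83000.0 / 69600
= 1.7888 MPa

1.7888 MPa


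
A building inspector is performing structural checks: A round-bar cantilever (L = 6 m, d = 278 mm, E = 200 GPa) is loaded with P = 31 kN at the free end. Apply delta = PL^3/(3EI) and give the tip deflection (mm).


I = pi * d^4 / 64 = pi * 278^4 / 64 = 293189952.0 mm^4
L = 6000.0 mm, P = 31000.0 N, E = 200000.0 MPa
delta = P * L^3 / (3 * E * I)
= 31000.0 * 6000.0^3 / (3 * 200000.0 * 293189952.0)
= 38.0641 mm

38.0641 mm


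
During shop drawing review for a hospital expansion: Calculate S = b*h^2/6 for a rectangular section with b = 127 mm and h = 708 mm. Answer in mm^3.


S = b * h^2 / 6
= 127 * 708^2 / 6
= 127 * 501264 / 6
= 10610088.0 mm^3

10610088.0 mm^3


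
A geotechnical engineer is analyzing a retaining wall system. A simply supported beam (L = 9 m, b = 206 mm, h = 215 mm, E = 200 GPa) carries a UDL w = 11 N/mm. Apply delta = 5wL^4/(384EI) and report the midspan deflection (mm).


I = 206 * 215^3 / 12 = 170608770.83 mm^4
L = 9000.0 mm, w = 11 N/mm, E = 200000.0 MPa
delta = 5 * w * L^4 / (384 * E * I)
= 5 * 11 * 9000.0^4 / (384 * 200000.0 * 170608770.83)
= 27.5404 mm

27.5404 mm


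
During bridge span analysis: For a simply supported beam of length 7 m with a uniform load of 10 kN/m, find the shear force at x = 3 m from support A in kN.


R_A = w * L / 2 = 10 * 7 / 2 = 35.0 kN
V(x) = R_A - w * x = 35.0 - 10 * 3
= 5.0 kN

5.0 kN


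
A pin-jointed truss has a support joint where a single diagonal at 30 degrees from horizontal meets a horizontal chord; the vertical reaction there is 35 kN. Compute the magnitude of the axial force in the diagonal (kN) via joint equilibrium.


At the joint, only the diagonal has a vertical component, so vertical equilibrium gives:
F * sin(30) = 35
F = 35 / sin(30)
= 35 / 0.5
= 70.0 kN

70.0 kN


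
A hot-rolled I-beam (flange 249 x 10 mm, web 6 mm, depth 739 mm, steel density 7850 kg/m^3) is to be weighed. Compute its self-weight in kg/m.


A_flanges = 2 * 249 * 10 = 4980 mm^2
A_web = (739 - 2 * 10) * 6 = 4314 mm^2
A_total = 4980 + 4314 = 9294 mm^2 = 0.009294 m^2
Weight = rho * A = 7850 * 0.009294 = 72.9579 kg/m

72.9579 kg/m


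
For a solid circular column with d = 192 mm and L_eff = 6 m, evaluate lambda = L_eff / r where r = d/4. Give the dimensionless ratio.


Radius of gyration r = d / 4 = 192 / 4 = 48.0 mm
L_eff = 6000.0 mm
Slenderness ratio = L / r = 6000.0 / 48.0 = 125.0 (dimensionless)

125.0 (dimensionless)


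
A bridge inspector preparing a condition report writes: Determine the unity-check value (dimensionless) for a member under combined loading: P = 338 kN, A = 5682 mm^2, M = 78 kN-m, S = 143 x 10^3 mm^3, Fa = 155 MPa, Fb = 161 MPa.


f_a = P / A = 338000.0 / 5682 = 59.4861 MPa
f_b = M / S = 78000000.0 / 143000.0 = 545.4545 MPa
Ratio = f_a / Fa + f_b / Fb
= 59.4861 / 155 + 545.4545 / 161
= 3.7717 (dimensionless)

3.7717 (dimensionless)


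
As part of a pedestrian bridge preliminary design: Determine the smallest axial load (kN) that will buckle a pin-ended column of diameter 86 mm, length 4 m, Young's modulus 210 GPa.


I = pi * d^4 / 64 = 2685120.03 mm^4
L = 4000.0 mm
P_cr = pi^2 * E * I / L^2
= 9.8696 * 210000.0 * 2685120.03 / 4000.0^2
= 347826.58 N = 347.8266 kN

347.8266 kN


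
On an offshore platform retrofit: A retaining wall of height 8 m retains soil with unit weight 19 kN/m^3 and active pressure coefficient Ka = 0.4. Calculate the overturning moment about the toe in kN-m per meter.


Pa = 0.5 * Ka * gamma * H^2
= 0.5 * 0.4 * 19 * 8^2
= 243.2 kN/m
Arm = H / 3 = 8 / 3 = 2.6667 m
Mo = Pa * arm = Pa * H / 3 = 243.2 * 8 / 3 = 648.5333 kN-m/m

648.5333 kN-m/m


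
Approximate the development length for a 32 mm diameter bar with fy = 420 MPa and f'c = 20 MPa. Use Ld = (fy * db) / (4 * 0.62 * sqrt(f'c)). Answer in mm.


Ld = (fy * db) / (4 * 0.62 * sqrt(f'c))
= (420 * 32) / (4 * 0.62 * sqrt(20))
= 13440 / 11.0909
= 1211.8 mm

1211.8 mm


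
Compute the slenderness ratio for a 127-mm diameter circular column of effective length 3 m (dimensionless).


Radius of gyration r = d / 4 = 127 / 4 = 31.75 mm
L_eff = 3000.0 mm
Slenderness ratio = L / r = 3000.0 / 31.75 = 94.49 (dimensionless)

94.49 (dimensionless)


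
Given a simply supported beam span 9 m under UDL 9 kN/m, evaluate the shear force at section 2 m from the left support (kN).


R_A = w * L / 2 = 9 * 9 / 2 = 40.5 kN
V(x) = R_A - w * x = 40.5 - 9 * 2
= 22.5 kN

22.5 kN


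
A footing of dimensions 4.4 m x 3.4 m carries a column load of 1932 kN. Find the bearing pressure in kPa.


A = 4.4 * 3.4 = 14.96 m^2
q = P / A = 1932 / 14.96
= 129.1444 kPa

129.1444 kPa


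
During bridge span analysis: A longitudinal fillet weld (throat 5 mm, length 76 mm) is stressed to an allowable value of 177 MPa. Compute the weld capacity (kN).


Strength = throat * length * allowable stress
= 5 * 76 * 177 N
= 67260 N
= 67.26 kN

67.26 kN


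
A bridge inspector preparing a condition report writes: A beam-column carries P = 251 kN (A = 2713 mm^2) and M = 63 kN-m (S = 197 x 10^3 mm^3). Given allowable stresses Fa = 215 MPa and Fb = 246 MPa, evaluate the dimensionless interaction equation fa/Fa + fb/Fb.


f_a = P / A = 251000.0 / 2713 = 92.5175 MPa
f_b = M / S = 63000000.0 / 197000.0 = 319.797 MPa
Ratio = f_a / Fa + f_b / Fb
= 92.5175 / 215 + 319.797 / 246
= 1.7303 (dimensionless)

1.7303 (dimensionless)


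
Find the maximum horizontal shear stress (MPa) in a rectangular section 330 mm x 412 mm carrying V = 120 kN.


A = b * h = 330 * 412 = 135960 mm^2
V = 120 kN = 120000.0 N
tau_max = 1.5 * V / A = 1.5 * 120000.0 / 135960
= 1.3239 MPa

1.3239 MPa


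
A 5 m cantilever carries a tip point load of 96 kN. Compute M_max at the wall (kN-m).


For a cantilever with a point load at the free end:
M_max = P * L = 96 * 5 = 480 kN-m

480 kN-m


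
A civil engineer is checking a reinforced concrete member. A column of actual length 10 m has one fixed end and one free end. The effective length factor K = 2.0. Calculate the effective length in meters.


L_eff = K * L
= 2.0 * 10
= 20.0 m

20.0 m


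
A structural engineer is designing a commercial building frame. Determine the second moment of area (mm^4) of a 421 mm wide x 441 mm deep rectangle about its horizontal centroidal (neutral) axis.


I = b * h^3 / 12
= 421 * 441^3 / 12
= 421 * 85766121 / 12
= 3008961411.75 mm^4

3008961411.75 mm^4


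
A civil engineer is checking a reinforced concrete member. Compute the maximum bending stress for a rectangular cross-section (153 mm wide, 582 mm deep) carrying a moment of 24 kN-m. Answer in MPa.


I = b * h^3 / 12 = 153 * 582^3 / 12 = 2513501442.0 mm^4
y = h / 2 = 582 / 2 = 291.0 mm
M = 24 kN-m = 24000000.0 N-mm
sigma = M * y / I = 24000000.0 * 291.0 / 2513501442.0
= 2.78 MPa

2.78 MPa


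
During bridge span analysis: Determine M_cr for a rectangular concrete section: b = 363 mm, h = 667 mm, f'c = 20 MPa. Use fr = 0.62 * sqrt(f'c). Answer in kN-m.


fr = 0.62 * sqrt(20) = 0.62 * 4.4721 = 2.7727 MPa
I = 363 * 667^3 / 12 = 8976414130.75 mm^4
y_t = 333.5 mm
M_cr = fr * I / y_t = 2.7727 * 8976414130.75 / 333.5 N-mm
= 74.63 kN-m

74.63 kN-m


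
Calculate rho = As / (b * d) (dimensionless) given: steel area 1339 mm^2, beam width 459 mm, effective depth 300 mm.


rho = As / (b * d)
= 1339 / (459 * 300)
= 1339 / 137700
= 0.009724 (dimensionless)

0.009724 (dimensionless)


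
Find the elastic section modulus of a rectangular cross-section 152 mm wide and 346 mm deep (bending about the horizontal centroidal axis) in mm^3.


S = b * h^2 / 6
= 152 * 346^2 / 6
= 152 * 119716 / 6
= 3032805.33 mm^3

3032805.33 mm^3


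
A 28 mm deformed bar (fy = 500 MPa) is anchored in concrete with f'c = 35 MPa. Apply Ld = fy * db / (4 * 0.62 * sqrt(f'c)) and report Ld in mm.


Ld = (fy * db) / (4 * 0.62 * sqrt(f'c))
= (500 * 28) / (4 * 0.62 * sqrt(35))
= 14000 / 14.6719
= 954.21 mm

954.21 mm


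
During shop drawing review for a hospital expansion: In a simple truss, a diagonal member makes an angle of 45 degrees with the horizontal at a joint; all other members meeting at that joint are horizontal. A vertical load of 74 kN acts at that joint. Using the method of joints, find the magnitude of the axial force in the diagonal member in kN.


At the joint, only the diagonal has a vertical component, so vertical equilibrium gives:
F * sin(45) = 74
F = 74 / sin(45)
= 74 / 0.707107
= 104.65 kN

104.65 kN


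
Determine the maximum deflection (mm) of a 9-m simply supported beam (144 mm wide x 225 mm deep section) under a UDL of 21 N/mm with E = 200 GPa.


I = 144 * 225^3 / 12 = 136687500.0 mm^4
L = 9000.0 mm, w = 21 N/mm, E = 200000.0 MPa
delta = 5 * w * L^4 / (384 * E * I)
= 5 * 21 * 9000.0^4 / (384 * 200000.0 * 136687500.0)
= 65.625 mm

65.625 mm


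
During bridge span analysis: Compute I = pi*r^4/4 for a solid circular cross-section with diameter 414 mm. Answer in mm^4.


r = d / 2 = 414 / 2 = 207.0 mm
I = pi * r^4 / 4 = pi * 207.0^4 / 4
= 1442019931.44 mm^4

1442019931.44 mm^4


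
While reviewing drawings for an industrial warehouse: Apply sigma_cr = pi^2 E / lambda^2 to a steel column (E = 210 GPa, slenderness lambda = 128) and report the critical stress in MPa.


sigma_cr = pi^2 * E / lambda^2
= 9.8696 * 210000.0 / 128^2
= 9.8696 * 210000.0 / 16384
= 126.5025 MPa

126.5025 MPa


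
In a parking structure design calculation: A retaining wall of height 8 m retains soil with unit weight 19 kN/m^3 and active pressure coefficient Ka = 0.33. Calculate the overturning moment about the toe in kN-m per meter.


Pa = 0.5 * Ka * gamma * H^2
= 0.5 * 0.33 * 19 * 8^2
= 200.64 kN/m
Arm = H / 3 = 8 / 3 = 2.6667 m
Mo = Pa * arm = Pa * H / 3 = 200.64 * 8 / 3 = 535.04 kN-m/m

535.04 kN-m/m


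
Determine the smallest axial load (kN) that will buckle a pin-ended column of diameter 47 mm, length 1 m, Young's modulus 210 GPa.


I = pi * d^4 / 64 = 239530.78 mm^4
L = 1000.0 mm
P_cr = pi^2 * E * I / L^2
= 9.8696 * 210000.0 * 239530.78 / 1000.0^2
= 496455.55 N = 496.4556 kN

496.4556 kN


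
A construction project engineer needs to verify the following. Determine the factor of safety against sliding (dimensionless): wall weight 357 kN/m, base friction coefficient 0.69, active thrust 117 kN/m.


Resisting force = mu * W = 0.69 * 357 = 246.33 kN/m
FOS = Resisting / Driving = 246.33 / 117
= 2.1054 (dimensionless)

2.1054 (dimensionless)


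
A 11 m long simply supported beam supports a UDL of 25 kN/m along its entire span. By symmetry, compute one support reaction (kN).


Total load = w * L = 25 * 11 = 275 kN
By symmetry, each reaction R = total / 2 = 275 / 2 = 137.5 kN

137.5 kN


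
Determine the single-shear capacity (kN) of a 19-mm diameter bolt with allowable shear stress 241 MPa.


A = pi * d^2 / 4 = pi * 19^2 / 4 = 283.5287 mm^2
V = f_v * A / 1000 = 241 * 283.5287 / 1000
= 68.3304 kN

68.3304 kN


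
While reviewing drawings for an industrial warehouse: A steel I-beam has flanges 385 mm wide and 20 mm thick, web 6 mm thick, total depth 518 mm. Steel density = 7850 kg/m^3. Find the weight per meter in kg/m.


A_flanges = 2 * 385 * 20 = 15400 mm^2
A_web = (518 - 2 * 20) * 6 = 2868 mm^2
A_total = 15400 + 2868 = 18268 mm^2 = 0.018268 m^2
Weight = rho * A = 7850 * 0.018268 = 143.4038 kg/m

143.4038 kg/m


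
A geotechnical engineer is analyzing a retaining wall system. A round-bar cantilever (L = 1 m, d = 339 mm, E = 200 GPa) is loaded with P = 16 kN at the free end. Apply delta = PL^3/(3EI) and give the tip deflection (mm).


I = pi * d^4 / 64 = pi * 339^4 / 64 = 648289058.0 mm^4
L = 1000.0 mm, P = 16000.0 N, E = 200000.0 MPa
delta = P * L^3 / (3 * E * I)
= 16000.0 * 1000.0^3 / (3 * 200000.0 * 648289058.0)
= 0.0411 mm

0.0411 mm
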